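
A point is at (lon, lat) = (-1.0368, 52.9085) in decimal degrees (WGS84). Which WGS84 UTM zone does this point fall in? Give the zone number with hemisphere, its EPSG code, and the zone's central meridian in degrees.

UTM zone = ⌊(λ + 180)/6⌋ + 1; -1.0368° ∈ [-6°, 0°) → zone 30.
Hemisphere: N (φ ≥ 0).
Central meridian λ₀ = 6×30 − 183 = -3°.
EPSG code: 32630.

Zone 30N (EPSG:32630), central meridian -3°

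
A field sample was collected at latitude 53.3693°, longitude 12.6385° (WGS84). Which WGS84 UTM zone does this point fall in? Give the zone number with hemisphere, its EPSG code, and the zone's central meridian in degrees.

UTM zone = ⌊(λ + 180)/6⌋ + 1; 12.6385° ∈ [12°, 18°) → zone 33.
Hemisphere: N (φ ≥ 0).
Central meridian λ₀ = 6×33 − 183 = 15°.
EPSG code: 32633.

Zone 33N (EPSG:32633), central meridian 15°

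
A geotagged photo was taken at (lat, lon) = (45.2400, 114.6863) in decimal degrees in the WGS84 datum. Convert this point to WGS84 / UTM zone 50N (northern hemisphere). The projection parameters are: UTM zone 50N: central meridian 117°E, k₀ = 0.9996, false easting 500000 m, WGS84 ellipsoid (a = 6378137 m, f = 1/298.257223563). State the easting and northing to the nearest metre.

E 318408 m, N 5012216 m

Zone 50 central meridian λ₀ = 6×50 − 183 = 117°; Δλ = -2.3137°.
Transverse Mercator on WGS84 with k₀ = 0.9996 gives E = 318408.282 m, N = 5012216.066 m.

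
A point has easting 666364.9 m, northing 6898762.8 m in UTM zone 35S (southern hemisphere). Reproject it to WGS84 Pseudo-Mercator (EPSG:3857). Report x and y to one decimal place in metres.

x 3194012.3 m, y -3252252.2 m

Unproject from UTM 35S (λ₀ = 27°) → φ = -28.02600024°, λ = 28.69230044°.
Web Mercator (R = 6378137 m): x = 3194012.274 m, y = -3252252.221 m.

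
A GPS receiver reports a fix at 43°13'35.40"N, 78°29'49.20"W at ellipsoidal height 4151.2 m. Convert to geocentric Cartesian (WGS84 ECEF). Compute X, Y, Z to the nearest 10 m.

WGS84: a = 6378137 m, e² = 0.006694380; N(φ) = a/√(1−e²sin²φ) = 6388174.667 m.
X = (N+h)·cosφ·cosλ = 928851.087 m; Y = (N+h)·cosφ·sinλ = -4564225.681 m; Z = (N(1−e²)+h)·sinφ = 4348713.938 m.

X 928850 m, Y -4564230 m, Z 4348710 m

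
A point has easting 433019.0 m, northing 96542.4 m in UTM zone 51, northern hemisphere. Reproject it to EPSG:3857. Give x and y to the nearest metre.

Unproject from UTM 51N (λ₀ = 123°) → φ = 0.87340017°, λ = 122.39800033°.
Web Mercator (R = 6378137 m): x = 13625283.071 m, y = 97230.228 m.

x 13625283 m, y 97230 m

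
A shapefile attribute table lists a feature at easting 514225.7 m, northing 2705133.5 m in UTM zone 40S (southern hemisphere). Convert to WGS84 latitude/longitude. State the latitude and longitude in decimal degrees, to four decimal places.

lat -65.7750°, lon 57.3107°

Zone 40S: λ₀ = 57°, k₀ = 0.9996, false easting 500000 m, false northing 10000000 m.
Meridian distance M = (N − FN)/k₀ = -7297785.6 m.
Inverse transverse Mercator on WGS84 gives φ = -65.77500044°, λ = 57.31070023°.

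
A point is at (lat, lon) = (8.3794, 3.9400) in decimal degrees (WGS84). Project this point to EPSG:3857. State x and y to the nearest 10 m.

Web Mercator is spherical with R = a = 6378137 m.
x = R·λ = 6378137 × 0.068765973 = 438598.794 m.
y = R·ln tan(π/4 + φ/2) = 6378137 × 0.146772263 = 936133.599 m.

x 438600 m, y 936130 m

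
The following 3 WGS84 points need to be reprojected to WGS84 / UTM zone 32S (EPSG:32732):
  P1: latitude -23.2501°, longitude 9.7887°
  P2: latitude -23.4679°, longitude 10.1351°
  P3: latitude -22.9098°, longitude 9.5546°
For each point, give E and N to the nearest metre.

UTM zone 32S: λ₀ = 9°, k₀ = 0.9996.
P1 (-23.2501°, 9.7887°) → (580679.268, 7428574.592) m.
P2 (-23.4679°, 10.1351°) → (615927.182, 7404224.958) m.
P3 (-22.9098°, 9.5546°) → (556874.573, 7466358.137) m.

P1: E 580679 m, N 7428575 m; P2: E 615927 m, N 7404225 m; P3: E 556875 m, N 7466358 m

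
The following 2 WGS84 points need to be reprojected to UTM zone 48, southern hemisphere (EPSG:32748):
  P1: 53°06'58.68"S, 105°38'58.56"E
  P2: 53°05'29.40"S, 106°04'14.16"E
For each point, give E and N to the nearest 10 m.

P1: E 543480 m, N 4114590 m; P2: E 571700 m, N 4117020 m

UTM zone 48S: λ₀ = 105°, k₀ = 0.9996.
P1 (-53.1163°, 105.6496°) → (543477.403, 4114594.788) m.
P2 (-53.0915°, 106.0706°) → (571695.217, 4117015.153) m.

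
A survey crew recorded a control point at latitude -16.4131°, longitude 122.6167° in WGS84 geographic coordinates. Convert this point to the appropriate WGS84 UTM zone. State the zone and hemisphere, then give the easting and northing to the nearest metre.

Zone 51S: E 459075 m, N 8185330 m

Longitude 122.6167° lies in the 6° band [120°, 126°), giving zone 51; latitude is south of the equator, so 51S.
Zone 51 central meridian λ₀ = 6×51 − 183 = 123°; Δλ = -0.3833°.
Transverse Mercator on WGS84 with k₀ = 0.9996 gives E = 459075.193 m, N = 8185330.241 m.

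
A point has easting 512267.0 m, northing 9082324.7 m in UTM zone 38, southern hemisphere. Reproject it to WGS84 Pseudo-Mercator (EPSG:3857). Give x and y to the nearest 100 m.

x 5021800 m, y -927400 m

Unproject from UTM 38S (λ₀ = 45°) → φ = -8.30189971°, λ = 45.11140003°.
Web Mercator (R = 6378137 m): x = 5021778.081 m, y = -927414.081 m.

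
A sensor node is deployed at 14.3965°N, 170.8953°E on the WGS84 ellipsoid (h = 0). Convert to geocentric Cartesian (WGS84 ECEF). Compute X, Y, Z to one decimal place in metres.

WGS84: a = 6378137 m, e² = 0.006694380; N(φ) = a/√(1−e²sin²φ) = 6379457.136 m.
X = (N+h)·cosφ·cosλ = -6101279.729 m; Y = (N+h)·cosφ·sinλ = 977780.015 m; Z = (N(1−e²)+h)·sinφ = 1575510.866 m.

X -6101279.7 m, Y 977780.0 m, Z 1575510.9 m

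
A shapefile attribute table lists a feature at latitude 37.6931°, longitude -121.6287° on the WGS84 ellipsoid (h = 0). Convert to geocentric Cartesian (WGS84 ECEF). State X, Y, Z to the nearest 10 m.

X -2650030 m, Y -4302730 m, Z 3878550 m

WGS84: a = 6378137 m, e² = 0.006694380; N(φ) = a/√(1−e²sin²φ) = 6386133.249 m.
X = (N+h)·cosφ·cosλ = -2650028.879 m; Y = (N+h)·cosφ·sinλ = -4302729.685 m; Z = (N(1−e²)+h)·sinφ = 3878545.189 m.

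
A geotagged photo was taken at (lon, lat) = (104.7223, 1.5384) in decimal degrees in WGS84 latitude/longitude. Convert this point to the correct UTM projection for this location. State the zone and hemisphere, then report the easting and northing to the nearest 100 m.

Longitude 104.7223° lies in the 6° band [102°, 108°), giving zone 48; latitude is north of the equator, so 48N.
Zone 48 central meridian λ₀ = 6×48 − 183 = 105°; Δλ = -0.2777°.
Transverse Mercator on WGS84 with k₀ = 0.9996 gives E = 469109.885 m, N = 170041.843 m.

Zone 48N: E 469100 m, N 170000 m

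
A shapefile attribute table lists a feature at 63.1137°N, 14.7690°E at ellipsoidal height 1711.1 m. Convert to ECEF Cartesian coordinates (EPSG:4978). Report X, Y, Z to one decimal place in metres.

X 2797240.7 m, Y 737444.0 m, Z 5667246.6 m

WGS84: a = 6378137 m, e² = 0.006694380; N(φ) = a/√(1−e²sin²φ) = 6395188.041 m.
X = (N+h)·cosφ·cosλ = 2797240.664 m; Y = (N+h)·cosφ·sinλ = 737443.991 m; Z = (N(1−e²)+h)·sinφ = 5667246.611 m.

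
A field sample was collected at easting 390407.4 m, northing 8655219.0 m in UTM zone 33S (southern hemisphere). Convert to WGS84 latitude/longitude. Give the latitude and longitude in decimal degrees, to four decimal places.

lat -12.1630°, lon 13.9927°

Zone 33S: λ₀ = 15°, k₀ = 0.9996, false easting 500000 m, false northing 10000000 m.
Meridian distance M = (N − FN)/k₀ = -1345319.1 m.
Inverse transverse Mercator on WGS84 gives φ = -12.16300045°, λ = 13.99270015°.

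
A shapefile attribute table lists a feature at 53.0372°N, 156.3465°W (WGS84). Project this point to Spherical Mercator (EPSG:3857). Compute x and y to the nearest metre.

Web Mercator is spherical with R = a = 6378137 m.
x = R·λ = 6378137 × -2.728761199 = -17404412.767 m.
y = R·ln tan(π/4 + φ/2) = 6378137 × 1.095912785 = 6989881.880 m.

x -17404413 m, y 6989882 m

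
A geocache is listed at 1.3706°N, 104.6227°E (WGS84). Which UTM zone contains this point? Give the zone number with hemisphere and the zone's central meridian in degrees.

Zone 48N, central meridian 105°

UTM zone = ⌊(λ + 180)/6⌋ + 1; 104.6227° ∈ [102°, 108°) → zone 48.
Hemisphere: N (φ ≥ 0).
Central meridian λ₀ = 6×48 − 183 = 105°.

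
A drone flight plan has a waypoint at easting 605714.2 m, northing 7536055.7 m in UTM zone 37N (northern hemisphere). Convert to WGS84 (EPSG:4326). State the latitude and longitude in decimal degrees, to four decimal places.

lat 67.9196°, lon 41.5206°

Zone 37N: λ₀ = 39°, k₀ = 0.9996, false easting 500000 m.
Meridian distance M = (N − FN)/k₀ = 7539071.3 m.
Inverse transverse Mercator on WGS84 gives φ = 67.91960012°, λ = 41.52059909°.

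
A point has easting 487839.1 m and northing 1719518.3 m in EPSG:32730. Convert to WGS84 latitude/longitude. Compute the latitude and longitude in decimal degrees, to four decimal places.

Zone 30S: λ₀ = -3°, k₀ = 0.9996, false easting 500000 m, false northing 10000000 m.
Meridian distance M = (N − FN)/k₀ = -8283795.2 m.
Inverse transverse Mercator on WGS84 gives φ = -74.61310010°, λ = -3.41060124°.

lat -74.6131°, lon -3.4106°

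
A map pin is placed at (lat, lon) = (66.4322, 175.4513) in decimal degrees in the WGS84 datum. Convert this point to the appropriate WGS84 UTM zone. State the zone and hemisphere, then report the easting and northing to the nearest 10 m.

Longitude 175.4513° lies in the 6° band [174°, 180°), giving zone 60; latitude is north of the equator, so 60N.
Zone 60 central meridian λ₀ = 6×60 − 183 = 177°; Δλ = -1.5487°.
Transverse Mercator on WGS84 with k₀ = 0.9996 gives E = 430907.135 m, N = 7368941.607 m.

Zone 60N: E 430910 m, N 7368940 m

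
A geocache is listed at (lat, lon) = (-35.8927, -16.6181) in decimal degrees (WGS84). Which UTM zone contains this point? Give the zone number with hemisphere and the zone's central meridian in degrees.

Zone 28S, central meridian -15°

UTM zone = ⌊(λ + 180)/6⌋ + 1; -16.6181° ∈ [-18°, -12°) → zone 28.
Hemisphere: S (φ < 0).
Central meridian λ₀ = 6×28 − 183 = -15°.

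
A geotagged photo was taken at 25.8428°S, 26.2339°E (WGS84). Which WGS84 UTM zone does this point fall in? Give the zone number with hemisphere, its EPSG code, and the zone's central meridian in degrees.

UTM zone = ⌊(λ + 180)/6⌋ + 1; 26.2339° ∈ [24°, 30°) → zone 35.
Hemisphere: S (φ < 0).
Central meridian λ₀ = 6×35 − 183 = 27°.
EPSG code: 32735.

Zone 35S (EPSG:32735), central meridian 27°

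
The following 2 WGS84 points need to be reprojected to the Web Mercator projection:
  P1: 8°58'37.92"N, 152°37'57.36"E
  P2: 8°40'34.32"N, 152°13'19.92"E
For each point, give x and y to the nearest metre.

P1: x 16990983 m, y 1003451 m; P2: x 16945298 m, y 969543 m

Web Mercator: x = R·λ, y = R·ln tan(π/4+φ/2), R = 6378137 m.
P1 (8.9772°, 152.6326°) → (16990983.310, 1003451.422) m.
P2 (8.6762°, 152.2222°) → (16945297.791, 969542.632) m.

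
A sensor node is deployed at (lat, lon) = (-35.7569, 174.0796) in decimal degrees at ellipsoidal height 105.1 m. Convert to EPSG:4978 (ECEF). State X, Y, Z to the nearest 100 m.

WGS84: a = 6378137 m, e² = 0.006694380; N(φ) = a/√(1−e²sin²φ) = 6385439.335 m.
X = (N+h)·cosφ·cosλ = -5154252.990 m; Y = (N+h)·cosφ·sinλ = 534495.056 m; Z = (N(1−e²)+h)·sinφ = -3706397.432 m.

X -5154300 m, Y 534500 m, Z -3706400 m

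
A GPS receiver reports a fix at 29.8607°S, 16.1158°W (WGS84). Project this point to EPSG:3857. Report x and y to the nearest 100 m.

x -1794000 m, y -3485700 m

Web Mercator is spherical with R = a = 6378137 m.
x = R·λ = 6378137 × -0.281273772 = -1794002.650 m.
y = R·ln tan(π/4 + φ/2) = 6378137 × -0.546500752 = -3485656.665 m.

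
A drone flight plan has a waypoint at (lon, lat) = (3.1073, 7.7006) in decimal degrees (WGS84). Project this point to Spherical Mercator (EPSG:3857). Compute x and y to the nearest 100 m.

Web Mercator is spherical with R = a = 6378137 m.
x = R·λ = 6378137 × 0.054232616 = 345903.054 m.
y = R·ln tan(π/4 + φ/2) = 6378137 × 0.134807288 = 859819.351 m.

x 345900 m, y 859800 m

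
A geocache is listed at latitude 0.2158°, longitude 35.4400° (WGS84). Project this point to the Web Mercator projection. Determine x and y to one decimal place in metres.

x 3945162.8 m, y 24022.8 m

Web Mercator is spherical with R = a = 6378137 m.
x = R·λ = 6378137 × 0.618544687 = 3945162.754 m.
y = R·ln tan(π/4 + φ/2) = 6378137 × 0.003766429 = 24022.803 m.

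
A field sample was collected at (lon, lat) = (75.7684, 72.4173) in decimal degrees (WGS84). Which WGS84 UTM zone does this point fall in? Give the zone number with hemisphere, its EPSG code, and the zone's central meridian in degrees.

UTM zone = ⌊(λ + 180)/6⌋ + 1; 75.7684° ∈ [72°, 78°) → zone 43.
Hemisphere: N (φ ≥ 0).
Central meridian λ₀ = 6×43 − 183 = 75°.
EPSG code: 32643.

Zone 43N (EPSG:32643), central meridian 75°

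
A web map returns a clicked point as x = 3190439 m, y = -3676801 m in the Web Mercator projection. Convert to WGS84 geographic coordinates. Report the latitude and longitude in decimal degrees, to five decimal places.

lat -31.33860°, lon 28.66020°

R = 6378137 m. λ = x/R = 28.66020117°.
φ = 2·arctan(exp(y/R)) − 90° = 2·arctan(0.56188) − 90° = -31.33859759°.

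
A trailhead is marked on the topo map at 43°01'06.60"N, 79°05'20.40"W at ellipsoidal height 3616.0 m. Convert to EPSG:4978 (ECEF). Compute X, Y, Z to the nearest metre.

WGS84: a = 6378137 m, e² = 0.006694380; N(φ) = a/√(1−e²sin²φ) = 6388096.966 m.
X = (N+h)·cosφ·cosλ = 884560.901 m; Y = (N+h)·cosφ·sinλ = -4588714.994 m; Z = (N(1−e²)+h)·sinφ = 4331471.585 m.

X 884561 m, Y -4588715 m, Z 4331472 m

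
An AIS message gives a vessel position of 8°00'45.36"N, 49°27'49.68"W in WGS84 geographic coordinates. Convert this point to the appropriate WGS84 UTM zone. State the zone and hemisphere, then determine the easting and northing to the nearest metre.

Longitude -49.4638° lies in the 6° band [-54°, -48°), giving zone 22; latitude is north of the equator, so 22N.
Zone 22 central meridian λ₀ = 6×22 − 183 = -51°; Δλ = +1.5362°.
Transverse Mercator on WGS84 with k₀ = 0.9996 gives E = 669302.418 m, N = 886007.226 m.

Zone 22N: E 669302 m, N 886007 m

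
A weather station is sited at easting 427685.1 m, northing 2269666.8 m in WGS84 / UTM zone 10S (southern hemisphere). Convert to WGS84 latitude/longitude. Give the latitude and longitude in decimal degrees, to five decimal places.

Zone 10S: λ₀ = -123°, k₀ = 0.9996, false easting 500000 m, false northing 10000000 m.
Meridian distance M = (N − FN)/k₀ = -7733426.6 m.
Inverse transverse Mercator on WGS84 gives φ = -69.67140004°, λ = -124.86540017°.

lat -69.67140°, lon -124.86540°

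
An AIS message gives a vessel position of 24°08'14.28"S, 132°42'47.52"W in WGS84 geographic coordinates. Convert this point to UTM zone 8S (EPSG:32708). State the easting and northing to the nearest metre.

E 732387 m, N 7328675 m

Zone 8 central meridian λ₀ = 6×8 − 183 = -135°; Δλ = +2.2868°.
Transverse Mercator on WGS84 with k₀ = 0.9996 gives E = 732386.799 m, N = 7328675.224 m.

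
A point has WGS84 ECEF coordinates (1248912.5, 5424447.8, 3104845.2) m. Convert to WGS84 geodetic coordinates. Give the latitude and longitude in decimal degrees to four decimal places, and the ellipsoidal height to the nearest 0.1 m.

lat 29.3162°, lon 77.0343°, h 690.6 m

λ = atan2(Y, X) = 77.03430006°; p = √(X²+Y²) = 5566364.7 m.
Bowring's method on WGS84 (a = 6378137 m, b = 6356752.314 m) gives φ = 29.31619998°, h = 690.6495 m.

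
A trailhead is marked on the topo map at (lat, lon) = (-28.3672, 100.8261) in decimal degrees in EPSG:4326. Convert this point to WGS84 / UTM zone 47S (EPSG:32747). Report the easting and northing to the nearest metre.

E 678951 m, N 6860765 m

Zone 47 central meridian λ₀ = 6×47 − 183 = 99°; Δλ = +1.8261°.
Transverse Mercator on WGS84 with k₀ = 0.9996 gives E = 678951.184 m, N = 6860764.709 m.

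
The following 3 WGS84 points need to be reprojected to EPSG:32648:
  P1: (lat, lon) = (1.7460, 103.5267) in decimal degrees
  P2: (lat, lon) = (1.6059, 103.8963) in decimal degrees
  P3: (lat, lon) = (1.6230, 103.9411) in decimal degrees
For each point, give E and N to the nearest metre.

UTM zone 48N: λ₀ = 105°, k₀ = 0.9996.
P1 (1.7460°, 103.5267°) → (336116.053, 193050.270) m.
P2 (1.6059°, 103.8963°) → (377226.105, 177533.810) m.
P3 (1.6230°, 103.9411°) → (382211.156, 179421.577) m.

P1: E 336116 m, N 193050 m; P2: E 377226 m, N 177534 m; P3: E 382211 m, N 179422 m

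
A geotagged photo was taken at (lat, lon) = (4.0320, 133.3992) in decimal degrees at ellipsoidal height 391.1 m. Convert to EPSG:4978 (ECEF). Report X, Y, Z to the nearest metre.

WGS84: a = 6378137 m, e² = 0.006694380; N(φ) = a/√(1−e²sin²φ) = 6378242.551 m.
X = (N+h)·cosφ·cosλ = -4371767.552 m; Y = (N+h)·cosφ·sinλ = 4623143.868 m; Z = (N(1−e²)+h)·sinφ = 445502.467 m.

X -4371768 m, Y 4623144 m, Z 445502 m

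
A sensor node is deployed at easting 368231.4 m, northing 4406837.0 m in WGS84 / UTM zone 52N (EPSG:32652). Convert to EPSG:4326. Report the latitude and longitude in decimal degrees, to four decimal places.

Zone 52N: λ₀ = 129°, k₀ = 0.9996, false easting 500000 m.
Meridian distance M = (N − FN)/k₀ = 4408600.4 m.
Inverse transverse Mercator on WGS84 gives φ = 39.80130030°, λ = 127.46079968°.

lat 39.8013°, lon 127.4608°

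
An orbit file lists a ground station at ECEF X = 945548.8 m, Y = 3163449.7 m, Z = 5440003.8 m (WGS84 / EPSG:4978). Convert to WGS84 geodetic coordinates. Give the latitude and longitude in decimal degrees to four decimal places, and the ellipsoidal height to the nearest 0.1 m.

λ = atan2(Y, X) = 73.35869969°; p = √(X²+Y²) = 3301738.4 m.
Bowring's method on WGS84 (a = 6378137 m, b = 6356752.314 m) gives φ = 58.91530025°, h = 1089.433 m.

lat 58.9153°, lon 73.3587°, h 1089.4 m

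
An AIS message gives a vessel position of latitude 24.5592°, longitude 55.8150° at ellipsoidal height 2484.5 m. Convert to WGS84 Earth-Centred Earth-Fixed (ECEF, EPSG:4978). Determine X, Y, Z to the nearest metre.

X 3262614 m, Y 4803495 m, Z 2635776 m

WGS84: a = 6378137 m, e² = 0.006694380; N(φ) = a/√(1−e²sin²φ) = 6381828.234 m.
X = (N+h)·cosφ·cosλ = 3262613.866 m; Y = (N+h)·cosφ·sinλ = 4803495.099 m; Z = (N(1−e²)+h)·sinφ = 2635775.649 m.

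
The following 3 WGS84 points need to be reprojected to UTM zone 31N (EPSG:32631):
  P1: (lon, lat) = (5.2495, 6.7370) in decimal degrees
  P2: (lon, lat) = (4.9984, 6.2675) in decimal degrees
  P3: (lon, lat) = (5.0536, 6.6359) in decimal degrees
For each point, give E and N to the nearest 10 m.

UTM zone 31N: λ₀ = 3°, k₀ = 0.9996.
P1 (6.7370°, 5.2495°) → (748658.644, 745248.147) m.
P2 (6.2675°, 4.9984°) → (721095.655, 693195.809) m.
P3 (6.6359°, 5.0536°) → (727041.128, 733969.521) m.

P1: E 748660 m, N 745250 m; P2: E 721100 m, N 693200 m; P3: E 727040 m, N 733970 m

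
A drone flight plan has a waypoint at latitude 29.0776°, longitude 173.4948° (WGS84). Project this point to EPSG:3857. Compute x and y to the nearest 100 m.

Web Mercator is spherical with R = a = 6378137 m.
x = R·λ = 6378137 × 3.028055495 = 19313352.791 m.
y = R·ln tan(π/4 + φ/2) = 6378137 × 0.530801782 = 3385526.488 m.

x 19313400 m, y 3385500 m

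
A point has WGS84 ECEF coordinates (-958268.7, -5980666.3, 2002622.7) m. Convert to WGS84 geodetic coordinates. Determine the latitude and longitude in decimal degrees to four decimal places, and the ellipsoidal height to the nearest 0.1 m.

lat 18.4105°, lon -99.1030°, h 3411.4 m

λ = atan2(Y, X) = -99.10299982°; p = √(X²+Y²) = 6056950.4 m.
Bowring's method on WGS84 (a = 6378137 m, b = 6356752.314 m) gives φ = 18.41049983°, h = 3411.414 m.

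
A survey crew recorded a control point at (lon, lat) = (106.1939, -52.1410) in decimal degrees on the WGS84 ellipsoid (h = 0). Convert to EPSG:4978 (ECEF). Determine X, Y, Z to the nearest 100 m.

X -1094000 m, Y 3767000 m, Z -5012400 m

WGS84: a = 6378137 m, e² = 0.006694380; N(φ) = a/√(1−e²sin²φ) = 6391486.534 m.
X = (N+h)·cosφ·cosλ = -1093965.448 m; Y = (N+h)·cosφ·sinλ = 3766950.658 m; Z = (N(1−e²)+h)·sinφ = -5012447.166 m.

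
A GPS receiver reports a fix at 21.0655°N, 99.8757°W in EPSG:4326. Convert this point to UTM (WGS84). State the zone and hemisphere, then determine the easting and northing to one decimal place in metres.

Longitude -99.8757° lies in the 6° band [-102°, -96°), giving zone 14; latitude is north of the equator, so 14N.
Zone 14 central meridian λ₀ = 6×14 − 183 = -99°; Δλ = -0.8757°.
Transverse Mercator on WGS84 with k₀ = 0.9996 gives E = 409026.658 m, N = 2329646.628 m.

Zone 14N: E 409026.7 m, N 2329646.6 m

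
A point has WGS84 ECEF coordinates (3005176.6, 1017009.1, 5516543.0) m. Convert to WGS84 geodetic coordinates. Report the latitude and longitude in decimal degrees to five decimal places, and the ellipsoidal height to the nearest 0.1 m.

λ = atan2(Y, X) = 18.69680012°; p = √(X²+Y²) = 3172600.5 m.
Bowring's method on WGS84 (a = 6378137 m, b = 6356752.314 m) gives φ = 60.26249975°, h = 1728.417 m.

lat 60.26250°, lon 18.69680°, h 1728.4 m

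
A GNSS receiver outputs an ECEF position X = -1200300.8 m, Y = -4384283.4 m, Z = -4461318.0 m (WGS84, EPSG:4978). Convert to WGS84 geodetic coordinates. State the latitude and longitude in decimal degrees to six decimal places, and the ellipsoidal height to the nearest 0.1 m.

lat -44.656100°, lon -105.310901°, h 1528.2 m

λ = atan2(Y, X) = -105.31090057°; p = √(X²+Y²) = 4545620.2 m.
Bowring's method on WGS84 (a = 6378137 m, b = 6356752.314 m) gives φ = -44.65610008°, h = 1528.159 m.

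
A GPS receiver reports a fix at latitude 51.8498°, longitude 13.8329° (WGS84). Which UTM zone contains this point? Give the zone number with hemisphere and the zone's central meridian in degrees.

Zone 33N, central meridian 15°

UTM zone = ⌊(λ + 180)/6⌋ + 1; 13.8329° ∈ [12°, 18°) → zone 33.
Hemisphere: N (φ ≥ 0).
Central meridian λ₀ = 6×33 − 183 = 15°.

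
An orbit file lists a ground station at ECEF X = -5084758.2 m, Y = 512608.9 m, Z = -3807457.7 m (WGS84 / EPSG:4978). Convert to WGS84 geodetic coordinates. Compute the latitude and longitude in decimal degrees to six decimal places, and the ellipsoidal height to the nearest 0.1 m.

lat -36.871400°, lon 174.243300°, h 2453.2 m

λ = atan2(Y, X) = 174.24329956°; p = √(X²+Y²) = 5110531.7 m.
Bowring's method on WGS84 (a = 6378137 m, b = 6356752.314 m) gives φ = -36.87140000°, h = 2453.167 m.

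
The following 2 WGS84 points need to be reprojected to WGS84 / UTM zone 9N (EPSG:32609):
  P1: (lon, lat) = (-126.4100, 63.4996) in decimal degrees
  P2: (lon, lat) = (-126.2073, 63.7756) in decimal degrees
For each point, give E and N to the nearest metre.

P1: E 628917 m, N 7043863 m; P2: E 637658 m, N 7075019 m

UTM zone 9N: λ₀ = -129°, k₀ = 0.9996.
P1 (63.4996°, -126.4100°) → (628916.678, 7043863.410) m.
P2 (63.7756°, -126.2073°) → (637658.184, 7075019.413) m.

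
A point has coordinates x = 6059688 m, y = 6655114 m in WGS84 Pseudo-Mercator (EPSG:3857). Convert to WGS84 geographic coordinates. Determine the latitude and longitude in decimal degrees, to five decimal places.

lat 51.19080°, lon 54.43510°

R = 6378137 m. λ = x/R = 54.43510347°.
φ = 2·arctan(exp(y/R)) − 90° = 2·arctan(2.83893) − 90° = 51.19080178°.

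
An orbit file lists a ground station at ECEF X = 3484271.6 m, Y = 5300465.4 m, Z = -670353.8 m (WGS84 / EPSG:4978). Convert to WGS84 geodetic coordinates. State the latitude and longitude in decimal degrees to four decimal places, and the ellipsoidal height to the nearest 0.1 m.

lat -6.0731°, lon 56.6810°, h 537.2 m

λ = atan2(Y, X) = 56.68100049°; p = √(X²+Y²) = 6343113.0 m.
Bowring's method on WGS84 (a = 6378137 m, b = 6356752.314 m) gives φ = -6.07309960°, h = 537.200 m.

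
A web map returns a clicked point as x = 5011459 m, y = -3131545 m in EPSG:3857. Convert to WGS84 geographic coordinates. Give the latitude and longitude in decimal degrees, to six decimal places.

lat -27.064600°, lon 45.018702°

R = 6378137 m. λ = x/R = 45.01870215°.
φ = 2·arctan(exp(y/R)) − 90° = 2·arctan(0.61203) − 90° = -27.06460011°.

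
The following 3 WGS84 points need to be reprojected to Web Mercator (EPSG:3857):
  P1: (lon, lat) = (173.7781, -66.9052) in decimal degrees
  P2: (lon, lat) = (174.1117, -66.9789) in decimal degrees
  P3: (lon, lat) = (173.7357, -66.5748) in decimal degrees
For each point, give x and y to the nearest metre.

P1: x 19344890 m, y -10129103 m; P2: x 19382026 m, y -10150050 m; P3: x 19340170 m, y -10035965 m

Web Mercator: x = R·λ, y = R·ln tan(π/4+φ/2), R = 6378137 m.
P1 (-66.9052°, 173.7781°) → (19344889.603, -10129102.646) m.
P2 (-66.9789°, 174.1117°) → (19382025.785, -10150049.928) m.
P3 (-66.5748°, 173.7357°) → (19340169.657, -10035964.712) m.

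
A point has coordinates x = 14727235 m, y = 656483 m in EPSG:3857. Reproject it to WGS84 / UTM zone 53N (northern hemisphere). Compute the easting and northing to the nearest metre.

Web Mercator inverse (R = 6378137 m) → φ = 5.88690199°, λ = 132.29700293°.
UTM 53N forward: E = 200690.331 m, N = 651427.025 m.

E 200690 m, N 651427 m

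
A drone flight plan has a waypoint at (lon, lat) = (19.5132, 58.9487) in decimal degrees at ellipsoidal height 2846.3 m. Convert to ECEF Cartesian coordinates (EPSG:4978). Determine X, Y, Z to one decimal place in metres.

WGS84: a = 6378137 m, e² = 0.006694380; N(φ) = a/√(1−e²sin²φ) = 6393863.845 m.
X = (N+h)·cosφ·cosλ = 3109951.459 m; Y = (N+h)·cosφ·sinλ = 1102097.965 m; Z = (N(1−e²)+h)·sinφ = 5443429.244 m.

X 3109951.5 m, Y 1102098.0 m, Z 5443429.2 m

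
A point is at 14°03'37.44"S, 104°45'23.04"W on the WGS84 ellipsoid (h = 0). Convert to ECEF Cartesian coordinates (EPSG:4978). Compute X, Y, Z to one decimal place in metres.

WGS84: a = 6378137 m, e² = 0.006694380; N(φ) = a/√(1−e²sin²φ) = 6379397.426 m.
X = (N+h)·cosφ·cosλ = -1576214.476 m; Y = (N+h)·cosφ·sinλ = -5984166.978 m; Z = (N(1−e²)+h)·sinφ = -1539465.103 m.

X -1576214.5 m, Y -5984167.0 m, Z -1539465.1 m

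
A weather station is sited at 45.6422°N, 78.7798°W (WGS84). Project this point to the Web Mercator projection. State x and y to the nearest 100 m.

x -8769700 m, y 5723200 m

Web Mercator is spherical with R = a = 6378137 m.
x = R·λ = 6378137 × -1.374966894 = -8769727.221 m.
y = R·ln tan(π/4 + φ/2) = 6378137 × 0.897314646 = 5723195.746 m.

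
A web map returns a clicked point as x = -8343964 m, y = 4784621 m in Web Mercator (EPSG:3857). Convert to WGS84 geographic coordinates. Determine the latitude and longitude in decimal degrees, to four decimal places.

R = 6378137 m. λ = x/R = -74.95510391°.
φ = 2·arctan(exp(y/R)) − 90° = 2·arctan(2.11734) − 90° = 39.43809763°.

lat 39.4381°, lon -74.9551°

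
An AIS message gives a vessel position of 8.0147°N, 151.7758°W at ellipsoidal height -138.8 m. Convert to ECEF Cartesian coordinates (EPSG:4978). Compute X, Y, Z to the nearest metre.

WGS84: a = 6378137 m, e² = 0.006694380; N(φ) = a/√(1−e²sin²φ) = 6378552.060 m.
X = (N+h)·cosφ·cosλ = -5565149.310 m; Y = (N+h)·cosφ·sinλ = -2987033.911 m; Z = (N(1−e²)+h)·sinφ = 883370.462 m.

X -5565149 m, Y -2987034 m, Z 883370 m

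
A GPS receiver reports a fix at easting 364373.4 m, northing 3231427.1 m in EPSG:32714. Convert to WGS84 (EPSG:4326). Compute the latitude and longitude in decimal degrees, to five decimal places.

Zone 14S: λ₀ = -99°, k₀ = 0.9996, false easting 500000 m, false northing 10000000 m.
Meridian distance M = (N − FN)/k₀ = -6771281.4 m.
Inverse transverse Mercator on WGS84 gives φ = -61.02860025°, λ = -101.51030084°.

lat -61.02860°, lon -101.51030°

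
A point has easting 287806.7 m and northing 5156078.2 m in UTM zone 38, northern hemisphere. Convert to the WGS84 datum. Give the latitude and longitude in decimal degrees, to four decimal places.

lat 46.5248°, lon 42.2333°

Zone 38N: λ₀ = 45°, k₀ = 0.9996, false easting 500000 m.
Meridian distance M = (N − FN)/k₀ = 5158141.5 m.
Inverse transverse Mercator on WGS84 gives φ = 46.52479967°, λ = 42.23329974°.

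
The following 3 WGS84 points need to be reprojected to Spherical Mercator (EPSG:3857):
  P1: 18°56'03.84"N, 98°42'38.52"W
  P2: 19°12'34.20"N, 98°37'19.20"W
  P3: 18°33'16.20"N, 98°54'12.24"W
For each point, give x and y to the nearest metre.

P1: x -10988425 m, y 2147214 m; P2: x -10978551 m, y 2179617 m; P3: x -11009876 m, y 2102555 m

Web Mercator: x = R·λ, y = R·ln tan(π/4+φ/2), R = 6378137 m.
P1 (18.9344°, -98.7107°) → (-10988424.860, 2147214.098) m.
P2 (19.2095°, -98.6220°) → (-10978550.821, 2179616.740) m.
P3 (18.5545°, -98.9034°) → (-11009876.126, 2102555.070) m.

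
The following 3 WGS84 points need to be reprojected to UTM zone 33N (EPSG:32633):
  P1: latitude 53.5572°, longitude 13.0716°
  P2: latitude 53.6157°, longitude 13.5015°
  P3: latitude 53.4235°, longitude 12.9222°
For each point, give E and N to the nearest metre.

UTM zone 33N: λ₀ = 15°, k₀ = 0.9996.
P1 (53.5572°, 13.0716°) → (372263.702, 5935986.880) m.
P2 (53.6157°, 13.5015°) → (400874.892, 5941809.290) m.
P3 (53.4235°, 12.9222°) → (361935.087, 5921393.879) m.

P1: E 372264 m, N 5935987 m; P2: E 400875 m, N 5941809 m; P3: E 361935 m, N 5921394 m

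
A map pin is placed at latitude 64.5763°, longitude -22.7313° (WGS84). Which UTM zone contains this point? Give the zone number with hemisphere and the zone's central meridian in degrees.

UTM zone = ⌊(λ + 180)/6⌋ + 1; -22.7313° ∈ [-24°, -18°) → zone 27.
Hemisphere: N (φ ≥ 0).
Central meridian λ₀ = 6×27 − 183 = -21°.

Zone 27N, central meridian -21°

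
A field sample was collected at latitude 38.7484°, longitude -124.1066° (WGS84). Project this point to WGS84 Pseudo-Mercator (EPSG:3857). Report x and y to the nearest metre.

x -13815484 m, y 4685696 m

Web Mercator is spherical with R = a = 6378137 m.
x = R·λ = 6378137 × -2.166068793 = -13815483.516 m.
y = R·ln tan(π/4 + φ/2) = 6378137 × 0.734649607 = 4685695.842 m.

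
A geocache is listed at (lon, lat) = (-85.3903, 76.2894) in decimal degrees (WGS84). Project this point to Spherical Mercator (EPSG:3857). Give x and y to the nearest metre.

Web Mercator is spherical with R = a = 6378137 m.
x = R·λ = 6378137 × -1.490341884 = -9505604.715 m.
y = R·ln tan(π/4 + φ/2) = 6378137 × 2.118417040 = 13511554.102 m.

x -9505605 m, y 13511554 m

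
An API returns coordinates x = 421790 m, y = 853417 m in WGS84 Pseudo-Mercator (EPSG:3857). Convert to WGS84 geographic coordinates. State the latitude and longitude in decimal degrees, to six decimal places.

lat 7.643602°, lon 3.789004°

R = 6378137 m. λ = x/R = 3.78900404°.
φ = 2·arctan(exp(y/R)) − 90° = 2·arctan(1.14317) − 90° = 7.64360154°.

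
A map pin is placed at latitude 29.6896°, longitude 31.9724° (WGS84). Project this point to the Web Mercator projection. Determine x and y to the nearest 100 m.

Web Mercator is spherical with R = a = 6378137 m.
x = R·λ = 6378137 × 0.558023650 = 3559151.287 m.
y = R·ln tan(π/4 + φ/2) = 6378137 × 0.543060284 = 3463712.891 m.

x 3559200 m, y 3463700 m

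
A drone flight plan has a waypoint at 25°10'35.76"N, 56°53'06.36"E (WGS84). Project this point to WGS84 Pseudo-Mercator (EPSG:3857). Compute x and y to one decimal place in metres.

Web Mercator is spherical with R = a = 6378137 m.
x = R·λ = 6378137 × 0.992832290 = 6332420.366 m.
y = R·ln tan(π/4 + φ/2) = 6378137 × 0.454278670 = 2897451.593 m.

x 6332420.4 m, y 2897451.6 m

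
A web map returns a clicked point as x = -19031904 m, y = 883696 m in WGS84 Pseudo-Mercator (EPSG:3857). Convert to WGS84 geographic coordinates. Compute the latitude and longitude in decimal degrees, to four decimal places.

lat 7.9131°, lon -170.9665°

R = 6378137 m. λ = x/R = -170.96650249°.
φ = 2·arctan(exp(y/R)) − 90° = 2·arctan(1.14861) − 90° = 7.91309950°.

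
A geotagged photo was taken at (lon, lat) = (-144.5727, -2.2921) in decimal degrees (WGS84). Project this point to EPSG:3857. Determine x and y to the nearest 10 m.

x -16093760 m, y -255220 m

Web Mercator is spherical with R = a = 6378137 m.
x = R·λ = 6378137 × -2.523269623 = -16093759.347 m.
y = R·ln tan(π/4 + φ/2) = 6378137 × -0.040015366 = -255223.489 m.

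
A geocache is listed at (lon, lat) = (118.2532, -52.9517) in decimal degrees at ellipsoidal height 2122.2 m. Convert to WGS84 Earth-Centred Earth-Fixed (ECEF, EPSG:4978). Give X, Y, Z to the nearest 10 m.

WGS84: a = 6378137 m, e² = 0.006694380; N(φ) = a/√(1−e²sin²φ) = 6391780.032 m.
X = (N+h)·cosφ·cosλ = -1823535.074 m; Y = (N+h)·cosφ·sinλ = 3393309.255 m; Z = (N(1−e²)+h)·sinφ = -5069000.663 m.

X -1823540 m, Y 3393310 m, Z -5069000 m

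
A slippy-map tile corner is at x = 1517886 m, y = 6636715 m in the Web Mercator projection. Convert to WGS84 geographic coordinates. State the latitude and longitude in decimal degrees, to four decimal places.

lat 51.0871°, lon 13.6354°

R = 6378137 m. λ = x/R = 13.63540193°.
φ = 2·arctan(exp(y/R)) − 90° = 2·arctan(2.83075) − 90° = 51.08709893°.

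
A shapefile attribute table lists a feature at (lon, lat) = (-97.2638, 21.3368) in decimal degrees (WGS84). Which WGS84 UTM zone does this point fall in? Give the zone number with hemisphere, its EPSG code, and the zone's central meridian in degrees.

UTM zone = ⌊(λ + 180)/6⌋ + 1; -97.2638° ∈ [-102°, -96°) → zone 14.
Hemisphere: N (φ ≥ 0).
Central meridian λ₀ = 6×14 − 183 = -99°.
EPSG code: 32614.

Zone 14N (EPSG:32614), central meridian -99°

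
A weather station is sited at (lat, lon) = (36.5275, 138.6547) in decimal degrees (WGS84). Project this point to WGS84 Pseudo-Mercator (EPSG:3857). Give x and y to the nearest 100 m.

x 15435000 m, y 4373400 m

Web Mercator is spherical with R = a = 6378137 m.
x = R·λ = 6378137 × 2.419981038 = 15434970.600 m.
y = R·ln tan(π/4 + φ/2) = 6378137 × 0.685693869 = 4373449.435 m.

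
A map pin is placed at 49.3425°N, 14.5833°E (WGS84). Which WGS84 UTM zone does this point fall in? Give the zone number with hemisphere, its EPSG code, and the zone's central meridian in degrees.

UTM zone = ⌊(λ + 180)/6⌋ + 1; 14.5833° ∈ [12°, 18°) → zone 33.
Hemisphere: N (φ ≥ 0).
Central meridian λ₀ = 6×33 − 183 = 15°.
EPSG code: 32633.

Zone 33N (EPSG:32633), central meridian 15°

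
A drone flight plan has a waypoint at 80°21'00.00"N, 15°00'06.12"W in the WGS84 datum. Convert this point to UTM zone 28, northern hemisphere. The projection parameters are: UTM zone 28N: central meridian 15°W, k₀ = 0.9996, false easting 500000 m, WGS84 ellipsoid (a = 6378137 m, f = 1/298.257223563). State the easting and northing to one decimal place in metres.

E 499968.2 m, N 8920651.6 m

Zone 28 central meridian λ₀ = 6×28 − 183 = -15°; Δλ = -0.0017°.
Transverse Mercator on WGS84 with k₀ = 0.9996 gives E = 499968.186 m, N = 8920651.571 m.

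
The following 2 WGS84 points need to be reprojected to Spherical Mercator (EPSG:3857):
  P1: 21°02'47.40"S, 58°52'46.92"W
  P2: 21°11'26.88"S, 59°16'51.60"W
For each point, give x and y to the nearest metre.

Web Mercator: x = R·λ, y = R·ln tan(π/4+φ/2), R = 6378137 m.
P1 (-21.0465°, -58.8797°) → (-6554458.222, -2397424.081) m.
P2 (-21.1908°, -59.2810°) → (-6599130.734, -2414644.045) m.

P1: x -6554458 m, y -2397424 m; P2: x -6599131 m, y -2414644 m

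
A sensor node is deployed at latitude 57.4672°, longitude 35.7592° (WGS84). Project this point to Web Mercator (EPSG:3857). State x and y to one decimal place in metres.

x 3980695.9 m, y 7856216.0 m

Web Mercator is spherical with R = a = 6378137 m.
x = R·λ = 6378137 × 0.624115778 = 3980695.935 m.
y = R·ln tan(π/4 + φ/2) = 6378137 × 1.231741487 = 7856215.951 m.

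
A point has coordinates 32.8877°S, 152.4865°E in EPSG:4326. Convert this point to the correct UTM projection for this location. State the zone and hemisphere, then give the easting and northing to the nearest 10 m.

Longitude 152.4865° lies in the 6° band [150°, 156°), giving zone 56; latitude is south of the equator, so 56S.
Zone 56 central meridian λ₀ = 6×56 − 183 = 153°; Δλ = -0.5135°.
Transverse Mercator on WGS84 with k₀ = 0.9996 gives E = 451970.027 m, N = 6361045.663 m.

Zone 56S: E 451970 m, N 6361050 m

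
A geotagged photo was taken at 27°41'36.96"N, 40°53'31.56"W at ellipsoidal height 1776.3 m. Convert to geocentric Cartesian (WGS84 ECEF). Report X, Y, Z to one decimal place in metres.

WGS84: a = 6378137 m, e² = 0.006694380; N(φ) = a/√(1−e²sin²φ) = 6382753.060 m.
X = (N+h)·cosφ·cosλ = 4273465.665 m; Y = (N+h)·cosφ·sinλ = -3700760.846 m; Z = (N(1−e²)+h)·sinφ = 2947308.432 m.

X 4273465.7 m, Y -3700760.8 m, Z 2947308.4 m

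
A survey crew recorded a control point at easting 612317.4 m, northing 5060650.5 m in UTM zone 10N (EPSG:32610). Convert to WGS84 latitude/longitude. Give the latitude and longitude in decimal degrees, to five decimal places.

lat 45.69030°, lon -121.55750°

Zone 10N: λ₀ = -123°, k₀ = 0.9996, false easting 500000 m.
Meridian distance M = (N − FN)/k₀ = 5062675.6 m.
Inverse transverse Mercator on WGS84 gives φ = 45.69030025°, λ = -121.55749964°.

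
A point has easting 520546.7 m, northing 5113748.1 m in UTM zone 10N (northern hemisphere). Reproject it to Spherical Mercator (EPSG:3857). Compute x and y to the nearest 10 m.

x -13662660 m, y 5808760 m

Unproject from UTM 10N (λ₀ = -123°) → φ = 46.17699956°, λ = -122.73379941°.
Web Mercator (R = 6378137 m): x = -13662664.054 m, y = 5808759.035 m.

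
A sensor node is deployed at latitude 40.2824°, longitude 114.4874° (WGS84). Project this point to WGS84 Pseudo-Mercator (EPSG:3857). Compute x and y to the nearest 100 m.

Web Mercator is spherical with R = a = 6378137 m.
x = R·λ = 6378137 × 1.998182082 = 12744679.070 m.
y = R·ln tan(π/4 + φ/2) = 6378137 × 0.769357124 = 4907065.140 m.

x 12744700 m, y 4907100 m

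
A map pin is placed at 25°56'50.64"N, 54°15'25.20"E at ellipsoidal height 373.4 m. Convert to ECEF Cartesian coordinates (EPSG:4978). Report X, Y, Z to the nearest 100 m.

WGS84: a = 6378137 m, e² = 0.006694380; N(φ) = a/√(1−e²sin²φ) = 6382228.090 m.
X = (N+h)·cosφ·cosλ = 3352562.698 m; Y = (N+h)·cosφ·sinλ = 4658203.496 m; Z = (N(1−e²)+h)·sinφ = 2773986.497 m.

X 3352600 m, Y 4658200 m, Z 2774000 m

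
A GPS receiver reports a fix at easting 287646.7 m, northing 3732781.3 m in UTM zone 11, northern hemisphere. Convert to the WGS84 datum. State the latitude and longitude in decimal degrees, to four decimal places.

Zone 11N: λ₀ = -117°, k₀ = 0.9996, false easting 500000 m.
Meridian distance M = (N − FN)/k₀ = 3734275.0 m.
Inverse transverse Mercator on WGS84 gives φ = 33.71380038°, λ = -119.29160022°.

lat 33.7138°, lon -119.2916°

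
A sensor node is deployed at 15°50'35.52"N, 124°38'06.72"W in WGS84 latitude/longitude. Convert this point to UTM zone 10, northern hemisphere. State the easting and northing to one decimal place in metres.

Zone 10 central meridian λ₀ = 6×10 − 183 = -123°; Δλ = -1.6352°.
Transverse Mercator on WGS84 with k₀ = 0.9996 gives E = 324891.228 m, N = 1752273.472 m.

E 324891.2 m, N 1752273.5 m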